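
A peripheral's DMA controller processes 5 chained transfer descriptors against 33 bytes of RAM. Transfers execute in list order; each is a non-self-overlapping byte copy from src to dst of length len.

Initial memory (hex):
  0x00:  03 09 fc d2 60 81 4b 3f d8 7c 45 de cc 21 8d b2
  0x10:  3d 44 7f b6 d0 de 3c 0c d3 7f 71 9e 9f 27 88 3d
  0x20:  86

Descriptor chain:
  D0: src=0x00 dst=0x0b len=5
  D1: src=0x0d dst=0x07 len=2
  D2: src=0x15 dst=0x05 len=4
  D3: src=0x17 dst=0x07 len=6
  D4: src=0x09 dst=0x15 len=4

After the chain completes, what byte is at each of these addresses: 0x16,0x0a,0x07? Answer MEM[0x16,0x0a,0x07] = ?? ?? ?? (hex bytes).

[0] 0x00->0x0b len=5 : 03 09 fc d2 60
[1] 0x0d->0x07 len=2 : fc d2
[2] 0x15->0x05 len=4 : de 3c 0c d3
[3] 0x17->0x07 len=6 : 0c d3 7f 71 9e 9f
[4] 0x09->0x15 len=4 : 7f 71 9e 9f
query mem[0x16]=0x71, mem[0x0a]=0x71, mem[0x07]=0x0c

MEM[0x16,0x0a,0x07] = 71 71 0c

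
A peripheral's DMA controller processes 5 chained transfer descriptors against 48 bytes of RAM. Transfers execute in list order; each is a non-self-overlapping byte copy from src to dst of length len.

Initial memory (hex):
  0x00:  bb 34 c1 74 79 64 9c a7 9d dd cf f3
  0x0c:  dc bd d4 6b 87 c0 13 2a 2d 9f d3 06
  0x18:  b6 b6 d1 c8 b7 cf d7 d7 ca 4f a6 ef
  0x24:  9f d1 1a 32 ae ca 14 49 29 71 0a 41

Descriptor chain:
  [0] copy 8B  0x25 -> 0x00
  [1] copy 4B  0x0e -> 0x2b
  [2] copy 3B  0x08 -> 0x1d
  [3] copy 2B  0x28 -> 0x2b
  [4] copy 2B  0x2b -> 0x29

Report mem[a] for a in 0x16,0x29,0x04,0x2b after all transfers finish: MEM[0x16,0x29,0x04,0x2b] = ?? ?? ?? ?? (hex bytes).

D0: mem[0x00..0x07] <- [d1 1a 32 ae ca 14 49 29]
D1: mem[0x2b..0x2e] <- [d4 6b 87 c0]
D2: mem[0x1d..0x1f] <- [9d dd cf]
D3: mem[0x2b..0x2c] <- [ae ca]
D4: mem[0x29..0x2a] <- [ae ca]
query mem[0x16]=0xd3, mem[0x29]=0xae, mem[0x04]=0xca, mem[0x2b]=0xae

MEM[0x16,0x29,0x04,0x2b] = d3 ae ca ae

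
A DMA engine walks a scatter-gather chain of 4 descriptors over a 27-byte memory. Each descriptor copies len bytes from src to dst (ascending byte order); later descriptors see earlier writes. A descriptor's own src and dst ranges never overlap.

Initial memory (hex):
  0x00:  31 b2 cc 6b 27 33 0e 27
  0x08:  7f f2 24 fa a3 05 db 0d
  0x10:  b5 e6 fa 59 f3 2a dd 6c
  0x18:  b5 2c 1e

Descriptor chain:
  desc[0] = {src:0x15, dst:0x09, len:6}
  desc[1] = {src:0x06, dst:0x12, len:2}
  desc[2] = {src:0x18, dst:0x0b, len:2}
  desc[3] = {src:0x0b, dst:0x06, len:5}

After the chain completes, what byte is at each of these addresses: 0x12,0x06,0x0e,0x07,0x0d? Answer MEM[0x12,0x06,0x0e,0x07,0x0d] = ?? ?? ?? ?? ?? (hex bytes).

MEM[0x12,0x06,0x0e,0x07,0x0d] = 0e b5 1e 2c 2c

[0] 0x15->0x09 len=6 : 2a dd 6c b5 2c 1e
[1] 0x06->0x12 len=2 : 0e 27
[2] 0x18->0x0b len=2 : b5 2c
[3] 0x0b->0x06 len=5 : b5 2c 2c 1e 0d
query mem[0x12]=0x0e, mem[0x06]=0xb5, mem[0x0e]=0x1e, mem[0x07]=0x2c, mem[0x0d]=0x2c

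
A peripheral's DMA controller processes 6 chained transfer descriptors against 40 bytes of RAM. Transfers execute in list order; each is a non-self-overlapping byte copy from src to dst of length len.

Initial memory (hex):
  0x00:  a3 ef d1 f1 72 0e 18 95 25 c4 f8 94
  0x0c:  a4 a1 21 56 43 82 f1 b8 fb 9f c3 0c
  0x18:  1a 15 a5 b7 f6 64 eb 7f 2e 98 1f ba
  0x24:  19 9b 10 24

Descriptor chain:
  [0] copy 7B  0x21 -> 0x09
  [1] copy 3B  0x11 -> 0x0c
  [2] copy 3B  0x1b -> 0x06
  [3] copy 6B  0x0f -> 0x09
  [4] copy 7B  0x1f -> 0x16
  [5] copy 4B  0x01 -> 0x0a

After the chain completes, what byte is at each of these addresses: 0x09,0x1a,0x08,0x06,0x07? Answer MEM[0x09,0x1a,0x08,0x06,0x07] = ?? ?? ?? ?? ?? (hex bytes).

[0] 0x21->0x09 len=7 : 98 1f ba 19 9b 10 24
[1] 0x11->0x0c len=3 : 82 f1 b8
[2] 0x1b->0x06 len=3 : b7 f6 64
[3] 0x0f->0x09 len=6 : 24 43 82 f1 b8 fb
[4] 0x1f->0x16 len=7 : 7f 2e 98 1f ba 19 9b
[5] 0x01->0x0a len=4 : ef d1 f1 72
query mem[0x09]=0x24, mem[0x1a]=0xba, mem[0x08]=0x64, mem[0x06]=0xb7, mem[0x07]=0xf6

MEM[0x09,0x1a,0x08,0x06,0x07] = 24 ba 64 b7 f6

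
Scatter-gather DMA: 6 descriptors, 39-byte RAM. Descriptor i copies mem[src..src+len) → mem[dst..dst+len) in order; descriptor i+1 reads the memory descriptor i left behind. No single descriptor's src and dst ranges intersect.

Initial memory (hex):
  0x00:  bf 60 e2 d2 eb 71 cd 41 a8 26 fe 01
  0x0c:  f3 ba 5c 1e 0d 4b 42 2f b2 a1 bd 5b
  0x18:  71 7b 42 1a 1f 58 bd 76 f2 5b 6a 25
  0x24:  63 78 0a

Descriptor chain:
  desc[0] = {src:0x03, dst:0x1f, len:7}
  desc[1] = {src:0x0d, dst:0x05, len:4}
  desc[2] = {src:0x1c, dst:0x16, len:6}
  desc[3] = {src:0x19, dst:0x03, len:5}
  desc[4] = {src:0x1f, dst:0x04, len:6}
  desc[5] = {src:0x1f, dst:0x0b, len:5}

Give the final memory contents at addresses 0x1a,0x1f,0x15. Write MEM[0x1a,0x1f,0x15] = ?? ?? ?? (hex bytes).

D0: mem[0x1f..0x25] <- [d2 eb 71 cd 41 a8 26]
D1: mem[0x05..0x08] <- [ba 5c 1e 0d]
D2: mem[0x16..0x1b] <- [1f 58 bd d2 eb 71]
D3: mem[0x03..0x07] <- [d2 eb 71 1f 58]
D4: mem[0x04..0x09] <- [d2 eb 71 cd 41 a8]
D5: mem[0x0b..0x0f] <- [d2 eb 71 cd 41]
query mem[0x1a]=0xeb, mem[0x1f]=0xd2, mem[0x15]=0xa1

MEM[0x1a,0x1f,0x15] = eb d2 a1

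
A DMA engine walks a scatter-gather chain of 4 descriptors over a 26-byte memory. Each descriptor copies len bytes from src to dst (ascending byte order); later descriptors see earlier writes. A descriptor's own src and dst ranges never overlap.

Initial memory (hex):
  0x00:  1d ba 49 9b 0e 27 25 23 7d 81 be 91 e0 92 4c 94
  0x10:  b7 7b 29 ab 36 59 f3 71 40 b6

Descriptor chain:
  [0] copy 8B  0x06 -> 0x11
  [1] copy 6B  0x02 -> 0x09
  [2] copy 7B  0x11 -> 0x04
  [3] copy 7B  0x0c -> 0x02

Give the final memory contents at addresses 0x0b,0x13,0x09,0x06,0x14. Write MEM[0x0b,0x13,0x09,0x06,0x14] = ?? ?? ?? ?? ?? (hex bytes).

MEM[0x0b,0x13,0x09,0x06,0x14] = 0e 7d 91 b7 81

[0] 0x06->0x11 len=8 : 25 23 7d 81 be 91 e0 92
[1] 0x02->0x09 len=6 : 49 9b 0e 27 25 23
[2] 0x11->0x04 len=7 : 25 23 7d 81 be 91 e0
[3] 0x0c->0x02 len=7 : 27 25 23 94 b7 25 23
query mem[0x0b]=0x0e, mem[0x13]=0x7d, mem[0x09]=0x91, mem[0x06]=0xb7, mem[0x14]=0x81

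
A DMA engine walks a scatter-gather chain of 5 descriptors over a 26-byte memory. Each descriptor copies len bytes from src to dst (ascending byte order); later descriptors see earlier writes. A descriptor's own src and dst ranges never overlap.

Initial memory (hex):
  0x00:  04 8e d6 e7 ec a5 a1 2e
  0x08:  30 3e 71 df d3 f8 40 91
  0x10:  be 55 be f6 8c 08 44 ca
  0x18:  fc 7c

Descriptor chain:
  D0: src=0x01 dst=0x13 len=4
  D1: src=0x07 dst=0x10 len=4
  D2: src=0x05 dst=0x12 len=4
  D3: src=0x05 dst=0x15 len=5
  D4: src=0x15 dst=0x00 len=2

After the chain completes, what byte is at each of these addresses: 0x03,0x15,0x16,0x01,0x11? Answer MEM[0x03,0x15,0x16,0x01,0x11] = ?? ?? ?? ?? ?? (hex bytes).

MEM[0x03,0x15,0x16,0x01,0x11] = e7 a5 a1 a1 30

[0] 0x01->0x13 len=4 : 8e d6 e7 ec
[1] 0x07->0x10 len=4 : 2e 30 3e 71
[2] 0x05->0x12 len=4 : a5 a1 2e 30
[3] 0x05->0x15 len=5 : a5 a1 2e 30 3e
[4] 0x15->0x00 len=2 : a5 a1
query mem[0x03]=0xe7, mem[0x15]=0xa5, mem[0x16]=0xa1, mem[0x01]=0xa1, mem[0x11]=0x30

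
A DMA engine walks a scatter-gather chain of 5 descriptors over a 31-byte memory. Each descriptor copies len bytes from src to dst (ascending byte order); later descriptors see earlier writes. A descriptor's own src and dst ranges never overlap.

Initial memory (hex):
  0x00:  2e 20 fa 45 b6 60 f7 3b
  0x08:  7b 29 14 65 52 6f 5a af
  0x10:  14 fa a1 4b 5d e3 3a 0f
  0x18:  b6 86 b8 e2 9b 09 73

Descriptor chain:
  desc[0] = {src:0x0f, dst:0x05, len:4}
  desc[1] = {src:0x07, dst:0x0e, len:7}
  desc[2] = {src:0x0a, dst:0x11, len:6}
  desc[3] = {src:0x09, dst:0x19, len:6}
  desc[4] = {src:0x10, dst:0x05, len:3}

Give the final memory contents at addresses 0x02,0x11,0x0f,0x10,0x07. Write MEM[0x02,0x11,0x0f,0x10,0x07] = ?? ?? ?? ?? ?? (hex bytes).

[0] 0x0f->0x05 len=4 : af 14 fa a1
[1] 0x07->0x0e len=7 : fa a1 29 14 65 52 6f
[2] 0x0a->0x11 len=6 : 14 65 52 6f fa a1
[3] 0x09->0x19 len=6 : 29 14 65 52 6f fa
[4] 0x10->0x05 len=3 : 29 14 65
query mem[0x02]=0xfa, mem[0x11]=0x14, mem[0x0f]=0xa1, mem[0x10]=0x29, mem[0x07]=0x65

MEM[0x02,0x11,0x0f,0x10,0x07] = fa 14 a1 29 65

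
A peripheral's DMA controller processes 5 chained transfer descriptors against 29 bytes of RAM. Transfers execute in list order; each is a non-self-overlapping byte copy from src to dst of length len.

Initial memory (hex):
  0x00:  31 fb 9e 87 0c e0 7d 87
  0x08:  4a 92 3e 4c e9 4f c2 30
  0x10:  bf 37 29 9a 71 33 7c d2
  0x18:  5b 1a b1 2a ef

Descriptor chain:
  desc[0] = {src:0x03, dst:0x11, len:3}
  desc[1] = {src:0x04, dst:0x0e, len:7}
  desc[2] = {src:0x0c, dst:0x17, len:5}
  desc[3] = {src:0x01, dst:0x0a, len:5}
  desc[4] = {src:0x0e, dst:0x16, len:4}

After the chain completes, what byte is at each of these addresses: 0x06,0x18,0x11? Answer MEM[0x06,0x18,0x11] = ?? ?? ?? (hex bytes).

D0: mem[0x11..0x13] <- [87 0c e0]
D1: mem[0x0e..0x14] <- [0c e0 7d 87 4a 92 3e]
D2: mem[0x17..0x1b] <- [e9 4f 0c e0 7d]
D3: mem[0x0a..0x0e] <- [fb 9e 87 0c e0]
D4: mem[0x16..0x19] <- [e0 e0 7d 87]
query mem[0x06]=0x7d, mem[0x18]=0x7d, mem[0x11]=0x87

MEM[0x06,0x18,0x11] = 7d 7d 87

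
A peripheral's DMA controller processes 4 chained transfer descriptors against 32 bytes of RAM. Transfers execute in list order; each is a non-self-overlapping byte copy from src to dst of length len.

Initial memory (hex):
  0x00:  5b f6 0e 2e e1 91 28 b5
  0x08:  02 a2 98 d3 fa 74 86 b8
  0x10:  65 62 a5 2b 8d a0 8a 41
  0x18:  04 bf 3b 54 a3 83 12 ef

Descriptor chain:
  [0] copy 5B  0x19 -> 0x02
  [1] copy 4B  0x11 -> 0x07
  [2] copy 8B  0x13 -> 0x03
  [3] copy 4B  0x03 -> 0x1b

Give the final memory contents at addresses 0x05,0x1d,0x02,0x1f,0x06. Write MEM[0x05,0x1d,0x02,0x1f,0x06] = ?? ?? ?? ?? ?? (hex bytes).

D0: mem[0x02..0x06] <- [bf 3b 54 a3 83]
D1: mem[0x07..0x0a] <- [62 a5 2b 8d]
D2: mem[0x03..0x0a] <- [2b 8d a0 8a 41 04 bf 3b]
D3: mem[0x1b..0x1e] <- [2b 8d a0 8a]
query mem[0x05]=0xa0, mem[0x1d]=0xa0, mem[0x02]=0xbf, mem[0x1f]=0xef, mem[0x06]=0x8a

MEM[0x05,0x1d,0x02,0x1f,0x06] = a0 a0 bf ef 8a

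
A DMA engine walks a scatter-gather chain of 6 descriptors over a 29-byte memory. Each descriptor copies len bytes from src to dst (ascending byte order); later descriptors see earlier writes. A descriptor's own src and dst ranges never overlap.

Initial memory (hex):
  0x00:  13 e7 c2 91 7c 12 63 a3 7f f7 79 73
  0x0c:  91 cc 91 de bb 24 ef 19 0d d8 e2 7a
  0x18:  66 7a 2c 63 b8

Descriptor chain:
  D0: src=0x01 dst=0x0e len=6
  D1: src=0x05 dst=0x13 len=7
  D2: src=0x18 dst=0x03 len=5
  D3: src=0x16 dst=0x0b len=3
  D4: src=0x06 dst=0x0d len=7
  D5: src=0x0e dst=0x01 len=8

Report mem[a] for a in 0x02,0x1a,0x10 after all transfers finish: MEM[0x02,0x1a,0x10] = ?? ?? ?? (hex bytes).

  after D0: wrote 6B at 0x0e = e7c2917c1263
  after D1: wrote 7B at 0x13 = 1263a37ff77973
  after D2: wrote 5B at 0x03 = 79732c63b8
  after D3: wrote 3B at 0x0b = 7ff779
  after D4: wrote 7B at 0x0d = 63b87ff7797ff7
  after D5: wrote 8B at 0x01 = b87ff7797ff763a3
query mem[0x02]=0x7f, mem[0x1a]=0x2c, mem[0x10]=0xf7

MEM[0x02,0x1a,0x10] = 7f 2c f7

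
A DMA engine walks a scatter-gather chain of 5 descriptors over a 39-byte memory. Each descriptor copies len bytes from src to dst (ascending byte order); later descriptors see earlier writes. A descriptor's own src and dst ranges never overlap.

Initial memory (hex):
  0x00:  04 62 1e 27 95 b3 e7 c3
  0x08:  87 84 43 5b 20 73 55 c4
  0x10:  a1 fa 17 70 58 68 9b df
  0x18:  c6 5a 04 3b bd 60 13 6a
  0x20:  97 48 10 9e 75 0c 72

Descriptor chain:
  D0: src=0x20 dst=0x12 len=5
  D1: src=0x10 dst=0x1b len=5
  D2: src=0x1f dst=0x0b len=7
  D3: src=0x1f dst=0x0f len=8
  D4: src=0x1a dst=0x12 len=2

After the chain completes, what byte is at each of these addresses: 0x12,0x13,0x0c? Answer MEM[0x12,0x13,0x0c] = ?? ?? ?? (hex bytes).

MEM[0x12,0x13,0x0c] = 04 a1 97

#0 dst[0x12+5] := {0x97,0x48,0x10,0x9e,0x75}
#1 dst[0x1b+5] := {0xa1,0xfa,0x97,0x48,0x10}
#2 dst[0x0b+7] := {0x10,0x97,0x48,0x10,0x9e,0x75,0x0c}
#3 dst[0x0f+8] := {0x10,0x97,0x48,0x10,0x9e,0x75,0x0c,0x72}
#4 dst[0x12+2] := {0x04,0xa1}
query mem[0x12]=0x04, mem[0x13]=0xa1, mem[0x0c]=0x97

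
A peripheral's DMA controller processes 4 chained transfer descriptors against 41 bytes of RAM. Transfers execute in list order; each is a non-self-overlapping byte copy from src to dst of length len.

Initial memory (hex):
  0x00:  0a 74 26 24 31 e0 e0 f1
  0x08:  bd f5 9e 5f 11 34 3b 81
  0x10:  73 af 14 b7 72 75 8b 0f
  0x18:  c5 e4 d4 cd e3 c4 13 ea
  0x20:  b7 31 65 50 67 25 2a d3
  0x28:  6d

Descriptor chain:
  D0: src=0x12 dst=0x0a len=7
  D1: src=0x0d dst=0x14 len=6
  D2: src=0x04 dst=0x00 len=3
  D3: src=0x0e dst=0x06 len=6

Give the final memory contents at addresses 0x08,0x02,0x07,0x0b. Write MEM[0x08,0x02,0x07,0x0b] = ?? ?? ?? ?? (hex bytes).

MEM[0x08,0x02,0x07,0x0b] = c5 e0 0f b7

#0 dst[0x0a+7] := {0x14,0xb7,0x72,0x75,0x8b,0x0f,0xc5}
#1 dst[0x14+6] := {0x75,0x8b,0x0f,0xc5,0xaf,0x14}
#2 dst[0x00+3] := {0x31,0xe0,0xe0}
#3 dst[0x06+6] := {0x8b,0x0f,0xc5,0xaf,0x14,0xb7}
query mem[0x08]=0xc5, mem[0x02]=0xe0, mem[0x07]=0x0f, mem[0x0b]=0xb7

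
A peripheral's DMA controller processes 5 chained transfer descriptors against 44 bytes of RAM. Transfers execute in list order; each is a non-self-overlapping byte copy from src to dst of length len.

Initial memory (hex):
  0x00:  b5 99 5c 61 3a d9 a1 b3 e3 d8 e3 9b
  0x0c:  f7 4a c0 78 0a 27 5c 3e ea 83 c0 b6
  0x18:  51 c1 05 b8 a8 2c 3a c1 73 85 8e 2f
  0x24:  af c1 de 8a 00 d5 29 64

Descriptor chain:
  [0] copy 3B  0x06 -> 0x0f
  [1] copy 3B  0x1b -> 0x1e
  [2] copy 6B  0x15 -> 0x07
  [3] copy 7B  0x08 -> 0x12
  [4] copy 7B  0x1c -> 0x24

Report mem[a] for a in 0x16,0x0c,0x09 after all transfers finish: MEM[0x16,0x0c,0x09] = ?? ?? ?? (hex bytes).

MEM[0x16,0x0c,0x09] = 05 05 b6

  after D0: wrote 3B at 0x0f = a1b3e3
  after D1: wrote 3B at 0x1e = b8a82c
  after D2: wrote 6B at 0x07 = 83c0b651c105
  after D3: wrote 7B at 0x12 = c0b651c1054ac0
  after D4: wrote 7B at 0x24 = a82cb8a82c858e
query mem[0x16]=0x05, mem[0x0c]=0x05, mem[0x09]=0xb6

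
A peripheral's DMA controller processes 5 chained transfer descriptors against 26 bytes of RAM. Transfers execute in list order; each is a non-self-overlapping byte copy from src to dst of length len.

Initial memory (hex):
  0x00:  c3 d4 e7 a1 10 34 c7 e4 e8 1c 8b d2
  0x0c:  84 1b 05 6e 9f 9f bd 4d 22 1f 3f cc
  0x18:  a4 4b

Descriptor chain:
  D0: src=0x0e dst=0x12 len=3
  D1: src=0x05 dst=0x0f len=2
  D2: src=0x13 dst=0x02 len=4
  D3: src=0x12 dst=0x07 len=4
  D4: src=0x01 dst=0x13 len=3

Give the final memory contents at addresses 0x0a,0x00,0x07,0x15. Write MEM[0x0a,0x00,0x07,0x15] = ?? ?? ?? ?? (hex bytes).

MEM[0x0a,0x00,0x07,0x15] = 1f c3 05 9f

D0: mem[0x12..0x14] <- [05 6e 9f]
D1: mem[0x0f..0x10] <- [34 c7]
D2: mem[0x02..0x05] <- [6e 9f 1f 3f]
D3: mem[0x07..0x0a] <- [05 6e 9f 1f]
D4: mem[0x13..0x15] <- [d4 6e 9f]
query mem[0x0a]=0x1f, mem[0x00]=0xc3, mem[0x07]=0x05, mem[0x15]=0x9f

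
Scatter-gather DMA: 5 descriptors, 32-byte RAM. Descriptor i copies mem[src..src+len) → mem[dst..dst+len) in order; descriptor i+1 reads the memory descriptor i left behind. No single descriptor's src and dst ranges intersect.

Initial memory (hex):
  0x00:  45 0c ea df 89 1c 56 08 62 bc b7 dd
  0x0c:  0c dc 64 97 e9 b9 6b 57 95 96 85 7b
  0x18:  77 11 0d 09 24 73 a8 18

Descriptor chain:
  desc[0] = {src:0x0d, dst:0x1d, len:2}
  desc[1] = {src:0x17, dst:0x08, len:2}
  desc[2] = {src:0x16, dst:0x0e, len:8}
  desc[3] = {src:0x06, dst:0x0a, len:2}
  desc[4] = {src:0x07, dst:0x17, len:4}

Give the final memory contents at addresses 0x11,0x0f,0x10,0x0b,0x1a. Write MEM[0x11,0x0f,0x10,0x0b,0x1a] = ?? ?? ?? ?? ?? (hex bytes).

  after D0: wrote 2B at 0x1d = dc64
  after D1: wrote 2B at 0x08 = 7b77
  after D2: wrote 8B at 0x0e = 857b77110d0924dc
  after D3: wrote 2B at 0x0a = 5608
  after D4: wrote 4B at 0x17 = 087b7756
query mem[0x11]=0x11, mem[0x0f]=0x7b, mem[0x10]=0x77, mem[0x0b]=0x08, mem[0x1a]=0x56

MEM[0x11,0x0f,0x10,0x0b,0x1a] = 11 7b 77 08 56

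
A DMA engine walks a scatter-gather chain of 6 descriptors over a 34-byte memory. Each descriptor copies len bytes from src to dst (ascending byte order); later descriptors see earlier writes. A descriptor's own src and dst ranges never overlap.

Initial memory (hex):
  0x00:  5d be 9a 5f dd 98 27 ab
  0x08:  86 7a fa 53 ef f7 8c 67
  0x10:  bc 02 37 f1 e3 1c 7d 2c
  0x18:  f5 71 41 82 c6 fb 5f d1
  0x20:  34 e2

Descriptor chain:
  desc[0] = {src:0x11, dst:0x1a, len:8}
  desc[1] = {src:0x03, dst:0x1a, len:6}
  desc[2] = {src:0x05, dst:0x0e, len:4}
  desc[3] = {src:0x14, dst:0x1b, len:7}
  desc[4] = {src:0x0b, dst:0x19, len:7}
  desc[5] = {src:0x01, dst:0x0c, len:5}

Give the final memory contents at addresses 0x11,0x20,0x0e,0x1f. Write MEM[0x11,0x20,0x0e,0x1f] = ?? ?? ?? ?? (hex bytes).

D0: mem[0x1a..0x21] <- [02 37 f1 e3 1c 7d 2c f5]
D1: mem[0x1a..0x1f] <- [5f dd 98 27 ab 86]
D2: mem[0x0e..0x11] <- [98 27 ab 86]
D3: mem[0x1b..0x21] <- [e3 1c 7d 2c f5 71 5f]
D4: mem[0x19..0x1f] <- [53 ef f7 98 27 ab 86]
D5: mem[0x0c..0x10] <- [be 9a 5f dd 98]
query mem[0x11]=0x86, mem[0x20]=0x71, mem[0x0e]=0x5f, mem[0x1f]=0x86

MEM[0x11,0x20,0x0e,0x1f] = 86 71 5f 86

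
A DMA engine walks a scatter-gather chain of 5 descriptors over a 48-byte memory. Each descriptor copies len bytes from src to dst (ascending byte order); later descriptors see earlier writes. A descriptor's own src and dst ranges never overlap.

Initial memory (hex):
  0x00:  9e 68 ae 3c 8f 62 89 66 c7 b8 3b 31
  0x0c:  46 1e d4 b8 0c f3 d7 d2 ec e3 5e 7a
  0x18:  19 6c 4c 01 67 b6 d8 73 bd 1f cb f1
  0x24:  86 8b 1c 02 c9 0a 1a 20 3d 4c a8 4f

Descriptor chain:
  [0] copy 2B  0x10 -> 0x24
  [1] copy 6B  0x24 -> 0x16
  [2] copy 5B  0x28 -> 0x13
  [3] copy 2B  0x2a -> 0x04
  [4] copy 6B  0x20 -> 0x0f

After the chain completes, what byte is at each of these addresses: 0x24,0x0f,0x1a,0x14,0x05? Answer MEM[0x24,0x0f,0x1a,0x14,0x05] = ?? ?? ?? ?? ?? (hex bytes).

D0: mem[0x24..0x25] <- [0c f3]
D1: mem[0x16..0x1b] <- [0c f3 1c 02 c9 0a]
D2: mem[0x13..0x17] <- [c9 0a 1a 20 3d]
D3: mem[0x04..0x05] <- [1a 20]
D4: mem[0x0f..0x14] <- [bd 1f cb f1 0c f3]
query mem[0x24]=0x0c, mem[0x0f]=0xbd, mem[0x1a]=0xc9, mem[0x14]=0xf3, mem[0x05]=0x20

MEM[0x24,0x0f,0x1a,0x14,0x05] = 0c bd c9 f3 20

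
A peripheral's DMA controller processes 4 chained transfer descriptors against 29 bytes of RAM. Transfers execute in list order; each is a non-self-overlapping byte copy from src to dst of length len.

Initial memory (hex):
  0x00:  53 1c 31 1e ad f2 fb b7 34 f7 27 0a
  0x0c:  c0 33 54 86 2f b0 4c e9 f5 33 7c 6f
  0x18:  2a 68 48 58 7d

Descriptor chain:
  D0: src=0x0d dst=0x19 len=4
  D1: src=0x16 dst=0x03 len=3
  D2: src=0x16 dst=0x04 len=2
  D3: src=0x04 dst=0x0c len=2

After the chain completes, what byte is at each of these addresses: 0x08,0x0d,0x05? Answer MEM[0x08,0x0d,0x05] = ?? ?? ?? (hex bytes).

MEM[0x08,0x0d,0x05] = 34 6f 6f

D0: mem[0x19..0x1c] <- [33 54 86 2f]
D1: mem[0x03..0x05] <- [7c 6f 2a]
D2: mem[0x04..0x05] <- [7c 6f]
D3: mem[0x0c..0x0d] <- [7c 6f]
query mem[0x08]=0x34, mem[0x0d]=0x6f, mem[0x05]=0x6f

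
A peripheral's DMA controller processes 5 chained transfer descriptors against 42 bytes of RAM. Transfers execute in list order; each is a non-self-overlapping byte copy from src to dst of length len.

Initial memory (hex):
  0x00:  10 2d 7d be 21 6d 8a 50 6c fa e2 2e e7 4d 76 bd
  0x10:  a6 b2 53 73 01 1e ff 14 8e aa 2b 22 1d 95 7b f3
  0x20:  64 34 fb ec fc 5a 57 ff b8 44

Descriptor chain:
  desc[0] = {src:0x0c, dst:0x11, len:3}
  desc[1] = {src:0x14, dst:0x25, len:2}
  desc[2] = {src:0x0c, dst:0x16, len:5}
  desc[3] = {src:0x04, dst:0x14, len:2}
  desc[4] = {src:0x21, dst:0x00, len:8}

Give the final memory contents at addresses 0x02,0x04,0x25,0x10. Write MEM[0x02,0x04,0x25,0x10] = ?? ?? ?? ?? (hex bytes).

MEM[0x02,0x04,0x25,0x10] = ec 01 01 a6

D0: mem[0x11..0x13] <- [e7 4d 76]
D1: mem[0x25..0x26] <- [01 1e]
D2: mem[0x16..0x1a] <- [e7 4d 76 bd a6]
D3: mem[0x14..0x15] <- [21 6d]
D4: mem[0x00..0x07] <- [34 fb ec fc 01 1e ff b8]
query mem[0x02]=0xec, mem[0x04]=0x01, mem[0x25]=0x01, mem[0x10]=0xa6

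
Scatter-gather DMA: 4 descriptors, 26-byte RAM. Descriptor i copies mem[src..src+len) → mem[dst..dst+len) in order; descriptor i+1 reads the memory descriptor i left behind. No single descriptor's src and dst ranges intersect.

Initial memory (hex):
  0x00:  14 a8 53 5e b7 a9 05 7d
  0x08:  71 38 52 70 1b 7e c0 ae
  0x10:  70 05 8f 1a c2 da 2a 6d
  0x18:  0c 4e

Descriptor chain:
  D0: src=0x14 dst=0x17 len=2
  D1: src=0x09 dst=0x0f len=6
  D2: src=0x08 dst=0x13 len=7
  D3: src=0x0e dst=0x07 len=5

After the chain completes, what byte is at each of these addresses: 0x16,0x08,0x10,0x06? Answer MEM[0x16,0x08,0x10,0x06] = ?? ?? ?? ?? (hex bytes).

MEM[0x16,0x08,0x10,0x06] = 70 38 52 05

D0: mem[0x17..0x18] <- [c2 da]
D1: mem[0x0f..0x14] <- [38 52 70 1b 7e c0]
D2: mem[0x13..0x19] <- [71 38 52 70 1b 7e c0]
D3: mem[0x07..0x0b] <- [c0 38 52 70 1b]
query mem[0x16]=0x70, mem[0x08]=0x38, mem[0x10]=0x52, mem[0x06]=0x05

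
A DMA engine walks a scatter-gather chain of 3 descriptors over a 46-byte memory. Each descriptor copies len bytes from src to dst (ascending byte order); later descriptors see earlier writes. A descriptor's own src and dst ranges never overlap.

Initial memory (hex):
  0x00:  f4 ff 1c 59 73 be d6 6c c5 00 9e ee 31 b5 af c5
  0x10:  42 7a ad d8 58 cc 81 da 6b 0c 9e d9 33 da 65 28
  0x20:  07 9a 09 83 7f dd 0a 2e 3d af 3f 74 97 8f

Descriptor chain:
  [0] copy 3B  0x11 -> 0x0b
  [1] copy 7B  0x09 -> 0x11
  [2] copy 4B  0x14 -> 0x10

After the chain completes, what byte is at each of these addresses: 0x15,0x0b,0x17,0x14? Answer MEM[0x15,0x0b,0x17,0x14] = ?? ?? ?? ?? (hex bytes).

#0 dst[0x0b+3] := {0x7a,0xad,0xd8}
#1 dst[0x11+7] := {0x00,0x9e,0x7a,0xad,0xd8,0xaf,0xc5}
#2 dst[0x10+4] := {0xad,0xd8,0xaf,0xc5}
query mem[0x15]=0xd8, mem[0x0b]=0x7a, mem[0x17]=0xc5, mem[0x14]=0xad

MEM[0x15,0x0b,0x17,0x14] = d8 7a c5 ad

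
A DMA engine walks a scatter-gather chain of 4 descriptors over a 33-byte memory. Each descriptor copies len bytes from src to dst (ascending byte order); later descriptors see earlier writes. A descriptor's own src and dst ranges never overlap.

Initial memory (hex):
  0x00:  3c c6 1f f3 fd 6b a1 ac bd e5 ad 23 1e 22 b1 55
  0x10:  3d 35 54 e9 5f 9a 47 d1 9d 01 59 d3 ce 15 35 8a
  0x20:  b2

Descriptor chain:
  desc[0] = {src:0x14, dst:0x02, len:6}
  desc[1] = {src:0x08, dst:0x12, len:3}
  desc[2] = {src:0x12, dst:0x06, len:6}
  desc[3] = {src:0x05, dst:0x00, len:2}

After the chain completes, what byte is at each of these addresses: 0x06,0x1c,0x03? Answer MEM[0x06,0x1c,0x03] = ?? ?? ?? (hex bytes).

  after D0: wrote 6B at 0x02 = 5f9a47d19d01
  after D1: wrote 3B at 0x12 = bde5ad
  after D2: wrote 6B at 0x06 = bde5ad9a47d1
  after D3: wrote 2B at 0x00 = d1bd
query mem[0x06]=0xbd, mem[0x1c]=0xce, mem[0x03]=0x9a

MEM[0x06,0x1c,0x03] = bd ce 9a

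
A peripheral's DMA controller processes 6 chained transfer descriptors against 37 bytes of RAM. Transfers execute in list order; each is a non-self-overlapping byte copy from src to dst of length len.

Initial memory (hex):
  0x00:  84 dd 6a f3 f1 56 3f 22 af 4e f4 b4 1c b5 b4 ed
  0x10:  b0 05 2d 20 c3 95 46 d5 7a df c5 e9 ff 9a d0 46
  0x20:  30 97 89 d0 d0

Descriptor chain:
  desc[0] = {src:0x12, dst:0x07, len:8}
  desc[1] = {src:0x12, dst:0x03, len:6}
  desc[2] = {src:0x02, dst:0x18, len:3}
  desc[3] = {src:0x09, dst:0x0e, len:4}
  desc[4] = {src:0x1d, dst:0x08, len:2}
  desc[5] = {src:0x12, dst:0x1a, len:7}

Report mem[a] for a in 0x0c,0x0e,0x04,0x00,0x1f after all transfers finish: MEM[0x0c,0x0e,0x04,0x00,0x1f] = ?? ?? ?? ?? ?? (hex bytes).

  after D0: wrote 8B at 0x07 = 2d20c39546d57adf
  after D1: wrote 6B at 0x03 = 2d20c39546d5
  after D2: wrote 3B at 0x18 = 6a2d20
  after D3: wrote 4B at 0x0e = c39546d5
  after D4: wrote 2B at 0x08 = 9ad0
  after D5: wrote 7B at 0x1a = 2d20c39546d56a
query mem[0x0c]=0xd5, mem[0x0e]=0xc3, mem[0x04]=0x20, mem[0x00]=0x84, mem[0x1f]=0xd5

MEM[0x0c,0x0e,0x04,0x00,0x1f] = d5 c3 20 84 d5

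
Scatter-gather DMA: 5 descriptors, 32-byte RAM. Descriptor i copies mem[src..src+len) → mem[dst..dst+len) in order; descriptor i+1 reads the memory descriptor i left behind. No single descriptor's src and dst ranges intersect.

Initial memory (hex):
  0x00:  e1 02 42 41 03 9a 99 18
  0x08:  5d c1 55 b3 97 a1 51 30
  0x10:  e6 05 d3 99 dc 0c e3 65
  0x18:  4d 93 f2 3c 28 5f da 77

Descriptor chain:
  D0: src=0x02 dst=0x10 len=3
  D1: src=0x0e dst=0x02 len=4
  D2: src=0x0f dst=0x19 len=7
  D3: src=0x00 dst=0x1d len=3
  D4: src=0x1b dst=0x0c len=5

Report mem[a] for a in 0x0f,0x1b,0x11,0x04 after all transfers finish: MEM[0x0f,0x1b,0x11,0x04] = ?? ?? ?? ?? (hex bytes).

MEM[0x0f,0x1b,0x11,0x04] = 02 41 41 42

#0 dst[0x10+3] := {0x42,0x41,0x03}
#1 dst[0x02+4] := {0x51,0x30,0x42,0x41}
#2 dst[0x19+7] := {0x30,0x42,0x41,0x03,0x99,0xdc,0x0c}
#3 dst[0x1d+3] := {0xe1,0x02,0x51}
#4 dst[0x0c+5] := {0x41,0x03,0xe1,0x02,0x51}
query mem[0x0f]=0x02, mem[0x1b]=0x41, mem[0x11]=0x41, mem[0x04]=0x42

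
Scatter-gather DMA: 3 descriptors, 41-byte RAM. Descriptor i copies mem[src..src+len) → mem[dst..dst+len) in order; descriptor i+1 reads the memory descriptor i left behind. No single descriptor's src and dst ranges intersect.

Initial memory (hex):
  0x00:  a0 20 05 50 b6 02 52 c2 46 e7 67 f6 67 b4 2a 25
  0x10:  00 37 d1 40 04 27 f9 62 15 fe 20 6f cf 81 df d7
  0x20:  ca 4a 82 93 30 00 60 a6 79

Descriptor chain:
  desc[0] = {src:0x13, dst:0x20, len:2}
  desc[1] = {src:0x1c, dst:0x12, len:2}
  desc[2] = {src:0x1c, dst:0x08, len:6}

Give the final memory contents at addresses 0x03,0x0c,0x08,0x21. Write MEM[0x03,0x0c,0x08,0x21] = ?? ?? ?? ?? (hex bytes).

D0: mem[0x20..0x21] <- [40 04]
D1: mem[0x12..0x13] <- [cf 81]
D2: mem[0x08..0x0d] <- [cf 81 df d7 40 04]
query mem[0x03]=0x50, mem[0x0c]=0x40, mem[0x08]=0xcf, mem[0x21]=0x04

MEM[0x03,0x0c,0x08,0x21] = 50 40 cf 04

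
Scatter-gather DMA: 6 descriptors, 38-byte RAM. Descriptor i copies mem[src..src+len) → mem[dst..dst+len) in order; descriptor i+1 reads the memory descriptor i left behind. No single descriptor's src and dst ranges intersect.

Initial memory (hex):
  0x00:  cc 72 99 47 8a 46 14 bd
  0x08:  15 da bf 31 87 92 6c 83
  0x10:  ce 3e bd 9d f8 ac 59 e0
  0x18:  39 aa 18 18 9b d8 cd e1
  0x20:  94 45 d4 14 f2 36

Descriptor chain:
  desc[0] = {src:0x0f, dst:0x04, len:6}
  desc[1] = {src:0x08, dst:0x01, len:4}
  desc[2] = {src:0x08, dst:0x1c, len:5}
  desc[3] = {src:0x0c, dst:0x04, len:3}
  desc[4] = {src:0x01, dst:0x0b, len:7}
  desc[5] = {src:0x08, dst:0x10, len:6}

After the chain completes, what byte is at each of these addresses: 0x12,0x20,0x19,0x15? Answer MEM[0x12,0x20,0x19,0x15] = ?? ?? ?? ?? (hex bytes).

[0] 0x0f->0x04 len=6 : 83 ce 3e bd 9d f8
[1] 0x08->0x01 len=4 : 9d f8 bf 31
[2] 0x08->0x1c len=5 : 9d f8 bf 31 87
[3] 0x0c->0x04 len=3 : 87 92 6c
[4] 0x01->0x0b len=7 : 9d f8 bf 87 92 6c bd
[5] 0x08->0x10 len=6 : 9d f8 bf 9d f8 bf
query mem[0x12]=0xbf, mem[0x20]=0x87, mem[0x19]=0xaa, mem[0x15]=0xbf

MEM[0x12,0x20,0x19,0x15] = bf 87 aa bf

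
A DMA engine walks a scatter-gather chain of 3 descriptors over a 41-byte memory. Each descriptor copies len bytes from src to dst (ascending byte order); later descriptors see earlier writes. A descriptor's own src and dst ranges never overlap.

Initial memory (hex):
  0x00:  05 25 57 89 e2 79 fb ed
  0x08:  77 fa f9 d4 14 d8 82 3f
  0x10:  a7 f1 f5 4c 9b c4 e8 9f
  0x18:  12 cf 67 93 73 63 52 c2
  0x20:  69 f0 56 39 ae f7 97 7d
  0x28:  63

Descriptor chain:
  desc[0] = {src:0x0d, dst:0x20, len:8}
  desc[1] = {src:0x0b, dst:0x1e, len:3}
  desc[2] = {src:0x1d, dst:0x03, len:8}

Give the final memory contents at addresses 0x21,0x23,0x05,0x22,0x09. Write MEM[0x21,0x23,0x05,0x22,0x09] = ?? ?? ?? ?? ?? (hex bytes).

#0 dst[0x20+8] := {0xd8,0x82,0x3f,0xa7,0xf1,0xf5,0x4c,0x9b}
#1 dst[0x1e+3] := {0xd4,0x14,0xd8}
#2 dst[0x03+8] := {0x63,0xd4,0x14,0xd8,0x82,0x3f,0xa7,0xf1}
query mem[0x21]=0x82, mem[0x23]=0xa7, mem[0x05]=0x14, mem[0x22]=0x3f, mem[0x09]=0xa7

MEM[0x21,0x23,0x05,0x22,0x09] = 82 a7 14 3f a7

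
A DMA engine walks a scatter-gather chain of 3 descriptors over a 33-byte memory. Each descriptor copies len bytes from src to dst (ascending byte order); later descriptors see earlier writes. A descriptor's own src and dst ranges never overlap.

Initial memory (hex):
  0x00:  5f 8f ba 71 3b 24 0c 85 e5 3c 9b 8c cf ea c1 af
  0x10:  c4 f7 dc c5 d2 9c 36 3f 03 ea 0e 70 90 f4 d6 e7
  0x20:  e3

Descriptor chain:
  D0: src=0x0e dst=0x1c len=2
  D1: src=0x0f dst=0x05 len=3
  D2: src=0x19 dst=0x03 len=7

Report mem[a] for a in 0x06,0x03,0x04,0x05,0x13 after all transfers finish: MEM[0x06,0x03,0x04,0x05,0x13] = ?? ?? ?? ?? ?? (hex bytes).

D0: mem[0x1c..0x1d] <- [c1 af]
D1: mem[0x05..0x07] <- [af c4 f7]
D2: mem[0x03..0x09] <- [ea 0e 70 c1 af d6 e7]
query mem[0x06]=0xc1, mem[0x03]=0xea, mem[0x04]=0x0e, mem[0x05]=0x70, mem[0x13]=0xc5

MEM[0x06,0x03,0x04,0x05,0x13] = c1 ea 0e 70 c5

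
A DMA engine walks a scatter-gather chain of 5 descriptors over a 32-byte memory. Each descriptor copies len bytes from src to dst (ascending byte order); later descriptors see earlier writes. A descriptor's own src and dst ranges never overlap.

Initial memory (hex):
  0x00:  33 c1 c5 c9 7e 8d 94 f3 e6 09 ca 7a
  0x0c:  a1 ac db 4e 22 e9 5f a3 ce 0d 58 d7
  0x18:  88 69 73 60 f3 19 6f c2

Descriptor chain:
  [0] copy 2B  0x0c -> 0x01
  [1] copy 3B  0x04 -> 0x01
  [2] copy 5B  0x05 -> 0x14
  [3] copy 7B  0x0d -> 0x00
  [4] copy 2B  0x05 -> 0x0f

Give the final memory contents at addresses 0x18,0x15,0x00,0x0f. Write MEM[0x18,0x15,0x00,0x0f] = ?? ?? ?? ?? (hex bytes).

[0] 0x0c->0x01 len=2 : a1 ac
[1] 0x04->0x01 len=3 : 7e 8d 94
[2] 0x05->0x14 len=5 : 8d 94 f3 e6 09
[3] 0x0d->0x00 len=7 : ac db 4e 22 e9 5f a3
[4] 0x05->0x0f len=2 : 5f a3
query mem[0x18]=0x09, mem[0x15]=0x94, mem[0x00]=0xac, mem[0x0f]=0x5f

MEM[0x18,0x15,0x00,0x0f] = 09 94 ac 5f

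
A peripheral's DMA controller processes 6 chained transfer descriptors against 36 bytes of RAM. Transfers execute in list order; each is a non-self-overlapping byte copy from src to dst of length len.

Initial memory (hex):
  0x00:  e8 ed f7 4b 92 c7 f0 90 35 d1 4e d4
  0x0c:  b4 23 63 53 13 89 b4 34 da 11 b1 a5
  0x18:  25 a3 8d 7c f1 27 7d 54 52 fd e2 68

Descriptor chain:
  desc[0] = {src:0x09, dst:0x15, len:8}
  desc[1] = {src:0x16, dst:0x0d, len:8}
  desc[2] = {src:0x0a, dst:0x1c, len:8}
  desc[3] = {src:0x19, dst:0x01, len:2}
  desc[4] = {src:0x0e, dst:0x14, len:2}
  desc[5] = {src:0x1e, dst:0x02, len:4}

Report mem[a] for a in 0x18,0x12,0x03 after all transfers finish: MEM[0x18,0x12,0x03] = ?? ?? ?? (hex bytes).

MEM[0x18,0x12,0x03] = b4 53 4e

  after D0: wrote 8B at 0x15 = d14ed4b423635313
  after D1: wrote 8B at 0x0d = 4ed4b42363531327
  after D2: wrote 8B at 0x1c = 4ed4b44ed4b42363
  after D3: wrote 2B at 0x01 = 2363
  after D4: wrote 2B at 0x14 = d4b4
  after D5: wrote 4B at 0x02 = b44ed4b4
query mem[0x18]=0xb4, mem[0x12]=0x53, mem[0x03]=0x4e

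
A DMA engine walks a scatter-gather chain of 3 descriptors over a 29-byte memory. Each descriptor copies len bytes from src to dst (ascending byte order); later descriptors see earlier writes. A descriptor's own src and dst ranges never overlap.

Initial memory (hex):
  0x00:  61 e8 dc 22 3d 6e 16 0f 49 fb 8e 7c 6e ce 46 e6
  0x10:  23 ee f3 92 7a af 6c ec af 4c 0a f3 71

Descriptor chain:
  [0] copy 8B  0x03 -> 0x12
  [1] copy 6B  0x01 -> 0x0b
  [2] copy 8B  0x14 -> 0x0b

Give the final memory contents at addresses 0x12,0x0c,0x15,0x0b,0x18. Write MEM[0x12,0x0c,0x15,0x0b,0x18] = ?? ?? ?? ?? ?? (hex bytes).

D0: mem[0x12..0x19] <- [22 3d 6e 16 0f 49 fb 8e]
D1: mem[0x0b..0x10] <- [e8 dc 22 3d 6e 16]
D2: mem[0x0b..0x12] <- [6e 16 0f 49 fb 8e 0a f3]
query mem[0x12]=0xf3, mem[0x0c]=0x16, mem[0x15]=0x16, mem[0x0b]=0x6e, mem[0x18]=0xfb

MEM[0x12,0x0c,0x15,0x0b,0x18] = f3 16 16 6e fb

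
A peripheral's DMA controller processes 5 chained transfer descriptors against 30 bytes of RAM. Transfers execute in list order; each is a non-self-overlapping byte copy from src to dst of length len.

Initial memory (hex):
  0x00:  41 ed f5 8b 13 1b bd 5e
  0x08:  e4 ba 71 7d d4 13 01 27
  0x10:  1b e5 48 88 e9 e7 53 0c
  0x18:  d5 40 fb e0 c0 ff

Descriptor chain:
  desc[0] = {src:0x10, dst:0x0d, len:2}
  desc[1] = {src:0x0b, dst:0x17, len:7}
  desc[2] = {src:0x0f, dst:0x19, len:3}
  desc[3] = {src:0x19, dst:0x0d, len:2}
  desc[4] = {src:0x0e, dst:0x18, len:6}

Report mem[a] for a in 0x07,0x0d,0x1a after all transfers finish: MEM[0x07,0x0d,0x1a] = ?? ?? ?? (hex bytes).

[0] 0x10->0x0d len=2 : 1b e5
[1] 0x0b->0x17 len=7 : 7d d4 1b e5 27 1b e5
[2] 0x0f->0x19 len=3 : 27 1b e5
[3] 0x19->0x0d len=2 : 27 1b
[4] 0x0e->0x18 len=6 : 1b 27 1b e5 48 88
query mem[0x07]=0x5e, mem[0x0d]=0x27, mem[0x1a]=0x1b

MEM[0x07,0x0d,0x1a] = 5e 27 1b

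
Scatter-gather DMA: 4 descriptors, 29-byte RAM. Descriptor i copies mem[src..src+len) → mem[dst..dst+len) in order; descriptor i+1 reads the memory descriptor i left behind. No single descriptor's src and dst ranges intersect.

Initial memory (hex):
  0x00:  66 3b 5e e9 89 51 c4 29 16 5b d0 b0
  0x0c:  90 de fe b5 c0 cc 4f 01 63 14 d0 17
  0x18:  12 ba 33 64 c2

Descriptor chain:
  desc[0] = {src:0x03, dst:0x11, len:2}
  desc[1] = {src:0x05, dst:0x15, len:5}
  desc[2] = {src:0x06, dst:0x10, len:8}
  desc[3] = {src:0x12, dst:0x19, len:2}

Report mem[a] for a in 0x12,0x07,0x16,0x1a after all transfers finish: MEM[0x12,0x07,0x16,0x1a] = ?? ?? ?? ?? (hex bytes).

MEM[0x12,0x07,0x16,0x1a] = 16 29 90 5b

  after D0: wrote 2B at 0x11 = e989
  after D1: wrote 5B at 0x15 = 51c429165b
  after D2: wrote 8B at 0x10 = c429165bd0b090de
  after D3: wrote 2B at 0x19 = 165b
query mem[0x12]=0x16, mem[0x07]=0x29, mem[0x16]=0x90, mem[0x1a]=0x5b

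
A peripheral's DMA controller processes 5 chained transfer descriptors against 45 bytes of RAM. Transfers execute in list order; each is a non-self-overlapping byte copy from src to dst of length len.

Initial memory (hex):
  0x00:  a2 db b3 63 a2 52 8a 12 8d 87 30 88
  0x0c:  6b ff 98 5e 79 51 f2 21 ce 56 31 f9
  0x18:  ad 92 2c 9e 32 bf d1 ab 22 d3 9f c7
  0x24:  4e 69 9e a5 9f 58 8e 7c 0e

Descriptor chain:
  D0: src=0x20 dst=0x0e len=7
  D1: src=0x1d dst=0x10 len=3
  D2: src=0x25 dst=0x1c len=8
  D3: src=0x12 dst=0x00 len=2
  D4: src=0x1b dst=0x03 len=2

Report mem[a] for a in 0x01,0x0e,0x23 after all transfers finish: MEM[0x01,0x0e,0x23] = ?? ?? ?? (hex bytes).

MEM[0x01,0x0e,0x23] = 69 22 0e

D0: mem[0x0e..0x14] <- [22 d3 9f c7 4e 69 9e]
D1: mem[0x10..0x12] <- [bf d1 ab]
D2: mem[0x1c..0x23] <- [69 9e a5 9f 58 8e 7c 0e]
D3: mem[0x00..0x01] <- [ab 69]
D4: mem[0x03..0x04] <- [9e 69]
query mem[0x01]=0x69, mem[0x0e]=0x22, mem[0x23]=0x0e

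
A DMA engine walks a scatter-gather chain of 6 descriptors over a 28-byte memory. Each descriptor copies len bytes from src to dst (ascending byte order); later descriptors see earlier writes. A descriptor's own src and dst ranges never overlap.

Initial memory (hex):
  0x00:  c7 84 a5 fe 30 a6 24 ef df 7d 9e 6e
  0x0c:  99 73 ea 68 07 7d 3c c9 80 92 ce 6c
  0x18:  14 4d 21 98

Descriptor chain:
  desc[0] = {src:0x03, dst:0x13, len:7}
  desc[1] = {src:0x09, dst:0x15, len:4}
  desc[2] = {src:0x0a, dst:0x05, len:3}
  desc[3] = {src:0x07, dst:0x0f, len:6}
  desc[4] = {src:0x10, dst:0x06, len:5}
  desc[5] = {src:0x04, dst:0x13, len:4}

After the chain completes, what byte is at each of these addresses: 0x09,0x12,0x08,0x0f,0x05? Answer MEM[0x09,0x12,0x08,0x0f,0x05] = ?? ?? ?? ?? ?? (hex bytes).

#0 dst[0x13+7] := {0xfe,0x30,0xa6,0x24,0xef,0xdf,0x7d}
#1 dst[0x15+4] := {0x7d,0x9e,0x6e,0x99}
#2 dst[0x05+3] := {0x9e,0x6e,0x99}
#3 dst[0x0f+6] := {0x99,0xdf,0x7d,0x9e,0x6e,0x99}
#4 dst[0x06+5] := {0xdf,0x7d,0x9e,0x6e,0x99}
#5 dst[0x13+4] := {0x30,0x9e,0xdf,0x7d}
query mem[0x09]=0x6e, mem[0x12]=0x9e, mem[0x08]=0x9e, mem[0x0f]=0x99, mem[0x05]=0x9e

MEM[0x09,0x12,0x08,0x0f,0x05] = 6e 9e 9e 99 9e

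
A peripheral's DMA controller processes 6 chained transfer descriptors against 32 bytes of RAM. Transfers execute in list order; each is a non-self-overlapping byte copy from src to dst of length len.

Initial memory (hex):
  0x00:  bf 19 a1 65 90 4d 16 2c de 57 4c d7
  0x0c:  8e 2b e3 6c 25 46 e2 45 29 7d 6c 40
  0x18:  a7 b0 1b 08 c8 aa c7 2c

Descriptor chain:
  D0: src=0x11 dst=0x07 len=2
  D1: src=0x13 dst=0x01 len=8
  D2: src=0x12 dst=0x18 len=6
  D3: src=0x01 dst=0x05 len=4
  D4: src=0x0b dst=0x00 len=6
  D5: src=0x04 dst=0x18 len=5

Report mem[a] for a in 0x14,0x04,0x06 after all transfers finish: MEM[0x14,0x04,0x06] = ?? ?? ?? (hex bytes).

  after D0: wrote 2B at 0x07 = 46e2
  after D1: wrote 8B at 0x01 = 45297d6c40a7b01b
  after D2: wrote 6B at 0x18 = e245297d6c40
  after D3: wrote 4B at 0x05 = 45297d6c
  after D4: wrote 6B at 0x00 = d78e2be36c25
  after D5: wrote 5B at 0x18 = 6c25297d6c
query mem[0x14]=0x29, mem[0x04]=0x6c, mem[0x06]=0x29

MEM[0x14,0x04,0x06] = 29 6c 29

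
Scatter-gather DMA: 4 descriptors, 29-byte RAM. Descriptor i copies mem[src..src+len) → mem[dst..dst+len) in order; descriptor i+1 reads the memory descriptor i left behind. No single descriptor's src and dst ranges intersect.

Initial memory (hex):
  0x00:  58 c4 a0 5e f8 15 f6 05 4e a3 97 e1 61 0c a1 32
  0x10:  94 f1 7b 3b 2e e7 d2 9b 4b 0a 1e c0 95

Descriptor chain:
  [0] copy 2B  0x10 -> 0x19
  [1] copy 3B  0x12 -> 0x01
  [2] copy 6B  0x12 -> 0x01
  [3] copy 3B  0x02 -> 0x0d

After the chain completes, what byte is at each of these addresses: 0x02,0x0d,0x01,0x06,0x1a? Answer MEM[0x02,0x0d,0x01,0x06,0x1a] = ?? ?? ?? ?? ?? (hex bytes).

MEM[0x02,0x0d,0x01,0x06,0x1a] = 3b 3b 7b 9b f1

D0: mem[0x19..0x1a] <- [94 f1]
D1: mem[0x01..0x03] <- [7b 3b 2e]
D2: mem[0x01..0x06] <- [7b 3b 2e e7 d2 9b]
D3: mem[0x0d..0x0f] <- [3b 2e e7]
query mem[0x02]=0x3b, mem[0x0d]=0x3b, mem[0x01]=0x7b, mem[0x06]=0x9b, mem[0x1a]=0xf1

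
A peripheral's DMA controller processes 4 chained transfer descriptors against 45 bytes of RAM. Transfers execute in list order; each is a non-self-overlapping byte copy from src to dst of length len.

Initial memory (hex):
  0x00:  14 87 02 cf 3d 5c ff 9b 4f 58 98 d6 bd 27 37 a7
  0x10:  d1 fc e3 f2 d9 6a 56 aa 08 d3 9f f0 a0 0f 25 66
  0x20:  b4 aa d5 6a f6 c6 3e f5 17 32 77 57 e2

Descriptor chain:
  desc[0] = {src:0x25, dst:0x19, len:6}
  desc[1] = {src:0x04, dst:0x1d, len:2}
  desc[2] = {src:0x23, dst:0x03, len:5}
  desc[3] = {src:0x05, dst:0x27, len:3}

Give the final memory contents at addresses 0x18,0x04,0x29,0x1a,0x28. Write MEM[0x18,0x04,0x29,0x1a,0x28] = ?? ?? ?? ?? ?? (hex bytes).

MEM[0x18,0x04,0x29,0x1a,0x28] = 08 f6 f5 3e 3e

D0: mem[0x19..0x1e] <- [c6 3e f5 17 32 77]
D1: mem[0x1d..0x1e] <- [3d 5c]
D2: mem[0x03..0x07] <- [6a f6 c6 3e f5]
D3: mem[0x27..0x29] <- [c6 3e f5]
query mem[0x18]=0x08, mem[0x04]=0xf6, mem[0x29]=0xf5, mem[0x1a]=0x3e, mem[0x28]=0x3e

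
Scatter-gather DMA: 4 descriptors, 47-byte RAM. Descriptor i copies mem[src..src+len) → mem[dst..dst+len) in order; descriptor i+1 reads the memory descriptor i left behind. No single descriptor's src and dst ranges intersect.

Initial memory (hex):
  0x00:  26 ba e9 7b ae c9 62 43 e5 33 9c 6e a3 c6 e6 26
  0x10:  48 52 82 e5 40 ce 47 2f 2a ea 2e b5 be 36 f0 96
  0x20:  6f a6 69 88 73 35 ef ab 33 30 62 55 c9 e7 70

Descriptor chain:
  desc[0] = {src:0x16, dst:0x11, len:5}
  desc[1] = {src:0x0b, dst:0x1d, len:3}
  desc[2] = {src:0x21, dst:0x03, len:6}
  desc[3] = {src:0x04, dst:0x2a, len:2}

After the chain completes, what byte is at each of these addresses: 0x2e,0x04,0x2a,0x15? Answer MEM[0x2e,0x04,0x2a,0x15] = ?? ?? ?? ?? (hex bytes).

MEM[0x2e,0x04,0x2a,0x15] = 70 69 69 2e

D0: mem[0x11..0x15] <- [47 2f 2a ea 2e]
D1: mem[0x1d..0x1f] <- [6e a3 c6]
D2: mem[0x03..0x08] <- [a6 69 88 73 35 ef]
D3: mem[0x2a..0x2b] <- [69 88]
query mem[0x2e]=0x70, mem[0x04]=0x69, mem[0x2a]=0x69, mem[0x15]=0x2e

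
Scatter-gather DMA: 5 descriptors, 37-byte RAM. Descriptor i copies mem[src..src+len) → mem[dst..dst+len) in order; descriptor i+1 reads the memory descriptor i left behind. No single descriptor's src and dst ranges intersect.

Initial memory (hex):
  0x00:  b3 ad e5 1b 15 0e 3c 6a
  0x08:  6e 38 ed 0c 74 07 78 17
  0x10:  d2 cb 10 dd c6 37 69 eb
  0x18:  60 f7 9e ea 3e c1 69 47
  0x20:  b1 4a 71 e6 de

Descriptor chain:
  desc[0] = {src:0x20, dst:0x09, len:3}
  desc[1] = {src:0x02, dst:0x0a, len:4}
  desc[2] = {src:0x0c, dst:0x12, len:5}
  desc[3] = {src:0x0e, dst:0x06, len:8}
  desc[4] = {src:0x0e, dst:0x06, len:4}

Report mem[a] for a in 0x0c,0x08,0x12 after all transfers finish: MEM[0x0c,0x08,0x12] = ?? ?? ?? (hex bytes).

MEM[0x0c,0x08,0x12] = 78 d2 15

  after D0: wrote 3B at 0x09 = b14a71
  after D1: wrote 4B at 0x0a = e51b150e
  after D2: wrote 5B at 0x12 = 150e7817d2
  after D3: wrote 8B at 0x06 = 7817d2cb150e7817
  after D4: wrote 4B at 0x06 = 7817d2cb
query mem[0x0c]=0x78, mem[0x08]=0xd2, mem[0x12]=0x15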